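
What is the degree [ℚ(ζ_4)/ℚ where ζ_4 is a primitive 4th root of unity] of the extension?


[ℚ(ζ_n):ℚ] = deg Φ_n(x) = φ(n). Here φ(4) = 2

[ℚ(ζ_4)/ℚ where ζ_4 is a primitive 4th root of unity] = 2


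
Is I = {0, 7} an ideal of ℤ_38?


Check ideal conditions for I = {0, 7} in ℤ_38:
(1) I is an additive subgroup? No
(2) For r ∈ ℤ_38 and a ∈ I: r·a ∈ I? No  [counterexample: r=2, a=7, r·a mod 38 = 14 ∉ I]

No, I is not an ideal of ℤ_38


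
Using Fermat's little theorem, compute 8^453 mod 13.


Fermat's little theorem: if p is prime and gcd(a,p)=1, then a^(p-1) ≡ 1 (mod p)
p = 13 is prime, gcd(8,13) = 1
Reduce exponent: 453 mod 12 = 9
So 8^453 ≡ 8^9 (mod 13)
8^9 mod 13 = 8

8^453 ≡ 8 (mod 13)


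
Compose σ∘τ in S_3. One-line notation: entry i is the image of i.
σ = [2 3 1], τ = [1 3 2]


σ∘τ: apply τ first, then σ
1 →τ 1 →σ 2
2 →τ 3 →σ 1
3 →τ 2 →σ 3

σ∘τ = [2 1 3]


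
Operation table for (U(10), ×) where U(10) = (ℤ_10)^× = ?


Elements: {1, 3, 7, 9}
Operation: multiplication mod 10
Entry (a, b) = (a × b) mod 10

Cayley table:
  | 1 | 3 | 7 | 9
1 | 1 | 3 | 7 | 9
3 | 3 | 9 | 1 | 7
7 | 7 | 1 | 9 | 3
9 | 9 | 7 | 3 | 1


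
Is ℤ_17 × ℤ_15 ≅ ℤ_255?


Comparing ℤ_17 × ℤ_15 and ℤ_255:
gcd(17,15) = 1, so ℤ_17 × ℤ_15 ≅ ℤ_255 (CRT)

Yes, ℤ_17 × ℤ_15 ≅ ℤ_255


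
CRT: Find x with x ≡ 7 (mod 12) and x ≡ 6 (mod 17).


m₁ = 12, m₂ = 17, gcd = 1, so CRT applies. M = m₁·m₂ = 204
Let M₁ = M/m₁ = 17, M₂ = M/m₂ = 12
Find y₁ ≡ M₁⁻¹ (mod m₁): 17⁻¹ ≡ 5 (mod 12)
Find y₂ ≡ M₂⁻¹ (mod m₂): 12⁻¹ ≡ 10 (mod 17)
x = a₁·M₁·y₁ + a₂·M₂·y₂ = 7·17·5 + 6·12·10 = 1315
Reduce mod 204: x ≡ 91
Check: 91 mod 12 = 7 ✓, 91 mod 17 = 6 ✓

x ≡ 91 (mod 204)


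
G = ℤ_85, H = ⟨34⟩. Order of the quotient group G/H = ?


|⟨34⟩| = n / gcd(34, 85) = 85 / 17 = 5
H is normal (ℤ_85 is abelian).
|G/H| = |G| / |H| = 85 / 5 = 17

|G/H| = 17


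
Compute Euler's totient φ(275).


Factor n: 275 = 5^2 × 11
φ(n) = n · ∏(1 - 1/p) over distinct primes p | n
φ(275) = 275 · (1 - 1/5) · (1 - 1/11) = 200

φ(275) = 200


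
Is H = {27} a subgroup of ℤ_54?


Subgroup test for H = {27} in (ℤ_54, +):
(1) 0 ∈ H? No
(2) Closure: for all a,b ∈ H, (a+b) mod 54 ∈ H? No  [counterexample: 27 + 27 = 0 ∉ H]
(3) Inverses: for all a ∈ H, -a mod 54 ∈ H? Yes

No, H is not a subgroup of ℤ_54


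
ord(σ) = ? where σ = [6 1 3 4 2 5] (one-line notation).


Cycle decomposition: (1 6 5 2)
Cycle lengths: 4
Order = lcm(4) = 4

ord(σ) = 4


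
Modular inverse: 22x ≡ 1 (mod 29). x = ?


Use the extended Euclidean algorithm to write 1 = 22·s + 29·t; then s mod 29 is the inverse.
Euclidean algorithm:
  22 = 0·29 + 22
  29 = 1·22 + 7
  22 = 3·7 + 1
  7 = 7·1 + 0
gcd(22,29) = 1
Back-substitution gives: 22·(4) + 29·(-3) = 1
So 22⁻¹ ≡ 4 ≡ 4 (mod 29)
Check: 22 × 4 = 88 ≡ 1 (mod 29) ✓

22⁻¹ ≡ 4 (mod 29)


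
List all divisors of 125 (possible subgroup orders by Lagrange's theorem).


Lagrange's theorem: |H| divides |G|
|G| = 125
Divisors of 125: 1, 5, 25, 125

Possible subgroup orders: {1, 5, 25, 125}


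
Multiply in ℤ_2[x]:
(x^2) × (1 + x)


Expand and collect like terms; reduce coefficients mod 2:
x^0: 0·1 = 0 ≡ 0 (mod 2)
x^1: 0·1 + 0·1 = 0 ≡ 0 (mod 2)
x^2: 0·1 + 1·1 = 1 ≡ 1 (mod 2)
x^3: 1·1 = 1 ≡ 1 (mod 2)
Result: x^2 + x^3

f · g = x^2 + x^3


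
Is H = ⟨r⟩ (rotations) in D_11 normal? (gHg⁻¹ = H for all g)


H = ⟨r⟩ (rotations) in D_11
The rotation subgroup ⟨r⟩ has index 2 in D_11, so it is normal

Yes, normal subgroup


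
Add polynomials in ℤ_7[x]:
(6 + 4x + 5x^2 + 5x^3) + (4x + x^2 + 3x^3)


Add coefficients mod 7:
x^0: 6 + 0 = 6 (mod 7)
x^1: 4 + 4 = 1 (mod 7)
x^2: 5 + 1 = 6 (mod 7)
x^3: 5 + 3 = 1 (mod 7)
Result: 6 + x + 6x^2 + x^3

f + g = 6 + x + 6x^2 + x^3


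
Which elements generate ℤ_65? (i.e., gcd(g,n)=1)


g generates ℤ_n iff gcd(g,n) = 1
Prime factors of 65: 5, 13
Generators are g ∈ {1,...,64} not divisible by any of these primes.
Generators: {1, 2, 3, 4, 6, 7, 8, 9, 11, 12, 14, 16, 17, 18, 19, 21, 22, 23, 24, 27, 28, 29, 31, 32, 33, 34, 36, 37, 38, 41, 42, 43, 44, 46, 47, 48, 49, 51, 53, 54, 56, 57, 58, 59, 61, 62, 63, 64}
Number of generators = φ(65) = 48

Generators of ℤ_65 = {1, 2, 3, 4, 6, 7, 8, 9, 11, 12, 14, 16, 17, 18, 19, 21, 22, 23, 24, 27, 28, 29, 31, 32, 33, 34, 36, 37, 38, 41, 42, 43, 44, 46, 47, 48, 49, 51, 53, 54, 56, 57, 58, 59, 61, 62, 63, 64}


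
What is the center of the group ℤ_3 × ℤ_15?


Z(G) = {g ∈ G | gx = xg for all x ∈ G}
Direct product of abelian groups is abelian, so Z(G) = G

Z(ℤ_3 × ℤ_15) = ℤ_3 × ℤ_15


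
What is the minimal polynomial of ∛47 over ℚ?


∛47 satisfies x³ - 47 = 0, irreducible over ℚ (no rational root; 47 is not a perfect cube)

Minimal polynomial: x³ - 47


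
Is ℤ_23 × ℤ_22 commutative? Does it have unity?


Direct product ring; commutative with unity (1,1); but (1,0)·(0,1) = (0,0) gives zero divisors, so not an integral domain
Commutative: Yes
Integral domain: No
Has unity: Yes

ℤ_23 × ℤ_22: Commutative=Yes, Unity=Yes


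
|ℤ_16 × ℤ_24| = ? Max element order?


|ℤ_16 × ℤ_24| = 16 × 24 = 384
Max element order = lcm(16,24) = 48
Cyclic? No (gcd=8)

|ℤ_16×ℤ_24| = 384, max element order = 48


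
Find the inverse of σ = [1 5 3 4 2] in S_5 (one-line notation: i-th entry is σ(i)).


To find σ⁻¹, swap domain and range:
σ(1) = 1 → σ⁻¹(1) = 1
σ(2) = 5 → σ⁻¹(5) = 2
σ(3) = 3 → σ⁻¹(3) = 3
σ(4) = 4 → σ⁻¹(4) = 4
σ(5) = 2 → σ⁻¹(2) = 5

σ⁻¹ = [1 5 3 4 2]


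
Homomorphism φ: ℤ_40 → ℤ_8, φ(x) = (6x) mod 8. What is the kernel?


Kernel = preimage of identity
ker(φ) = {x ∈ ℤ_40 : 6x ≡ 0 (mod 8)}. Since 8 | 40, φ is well-defined. The kernel is the cyclic subgroup ⟨4⟩ of ℤ_40 (order 10), i.e. {0, 4, 8, 12, 16, 20, 24, 28, 32, 36}

ker(φ) = {0, 4, 8, 12, 16, 20, 24, 28, 32, 36}


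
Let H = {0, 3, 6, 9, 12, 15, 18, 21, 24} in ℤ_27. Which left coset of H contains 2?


2 + H = {2 + h (mod 27) : h ∈ H}
2+0=2, 2+3=5, 2+6=8, 2+9=11, 2+12=14, 2+15=17, 2+18=20, 2+21=23, 2+24=26

2 + H = {2, 5, 8, 11, 14, 17, 20, 23, 26}


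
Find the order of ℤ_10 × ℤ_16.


|A × B| = |A| · |B|
|ℤ_10 × ℤ_16| = 10 × 16 = 160

|ℤ_10 × ℤ_16| = 160


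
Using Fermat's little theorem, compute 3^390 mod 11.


Fermat's little theorem: if p is prime and gcd(a,p)=1, then a^(p-1) ≡ 1 (mod p)
p = 11 is prime, gcd(3,11) = 1
Reduce exponent: 390 mod 10 = 0
So 3^390 ≡ 3^0 (mod 11)
3^0 = 1

3^390 ≡ 1 (mod 11)


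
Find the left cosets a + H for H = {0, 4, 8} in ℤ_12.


H = {0, 4, 8}, |H| = 3
Number of cosets = |G|/|H| = 12/3 = 4
0 + H = {0, 4, 8}
1 + H = {1, 5, 9}
2 + H = {2, 6, 10}
3 + H = {3, 7, 11}

Cosets: 0+H={0,4,8}; 1+H={1,5,9}; 2+H={2,6,10}; 3+H={3,7,11}


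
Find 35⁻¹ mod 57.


Use the extended Euclidean algorithm to write 1 = 35·s + 57·t; then s mod 57 is the inverse.
Euclidean algorithm:
  35 = 0·57 + 35
  57 = 1·35 + 22
  35 = 1·22 + 13
  22 = 1·13 + 9
  13 = 1·9 + 4
  9 = 2·4 + 1
  4 = 4·1 + 0
gcd(35,57) = 1
Back-substitution gives: 35·(-13) + 57·(8) = 1
So 35⁻¹ ≡ -13 ≡ 44 (mod 57)
Check: 35 × 44 = 1540 ≡ 1 (mod 57) ✓

35⁻¹ ≡ 44 (mod 57)


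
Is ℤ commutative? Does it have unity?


integers form a commutative ring with unity 1; no zero divisors
Commutative: Yes
Integral domain: Yes
Has unity: Yes

ℤ: Commutative=Yes, Unity=Yes


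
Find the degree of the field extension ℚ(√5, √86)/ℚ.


[ℚ(√5,√86):ℚ] = [ℚ(√5,√86):ℚ(√5)]·[ℚ(√5):ℚ] = 2·2 = 4

[ℚ(√5, √86)/ℚ] = 4


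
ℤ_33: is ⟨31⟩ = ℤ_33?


g generates ℤ_n iff gcd(g, n) = 1
gcd(31, 33) = 1
Since gcd = 1, 31 is a generator.

Yes, 31 generates ℤ_33


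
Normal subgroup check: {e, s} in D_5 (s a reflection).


H = {e, s} in D_5 (s a reflection)
r·s·r⁻¹ = sr⁻² ≠ s for n ≥ 3, so {e, s} is not closed under conjugation

No, not a normal subgroup


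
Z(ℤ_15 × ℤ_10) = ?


Z(G) = {g ∈ G | gx = xg for all x ∈ G}
Direct product of abelian groups is abelian, so Z(G) = G

Z(ℤ_15 × ℤ_10) = ℤ_15 × ℤ_10


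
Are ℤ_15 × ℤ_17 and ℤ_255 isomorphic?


Comparing ℤ_15 × ℤ_17 and ℤ_255:
gcd(15,17) = 1, so ℤ_15 × ℤ_17 ≅ ℤ_255 (CRT)

Yes, ℤ_15 × ℤ_17 ≅ ℤ_255


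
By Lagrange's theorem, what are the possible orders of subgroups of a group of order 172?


Lagrange's theorem: |H| divides |G|
|G| = 172
Divisors of 172: 1, 2, 4, 43, 86, 172

Possible subgroup orders: {1, 2, 4, 43, 86, 172}


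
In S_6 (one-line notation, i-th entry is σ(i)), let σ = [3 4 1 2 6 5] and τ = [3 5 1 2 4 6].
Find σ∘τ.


σ∘τ: apply τ first, then σ
1 →τ 3 →σ 1
2 →τ 5 →σ 6
3 →τ 1 →σ 3
4 →τ 2 →σ 4
5 →τ 4 →σ 2
6 →τ 6 →σ 5

σ∘τ = [1 6 3 4 2 5]


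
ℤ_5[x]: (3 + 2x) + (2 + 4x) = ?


Add coefficients mod 5:
x^0: 3 + 2 = 0 (mod 5)
x^1: 2 + 4 = 1 (mod 5)
Result: x

f + g = x


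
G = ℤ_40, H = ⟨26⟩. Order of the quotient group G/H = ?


|⟨26⟩| = n / gcd(26, 40) = 40 / 2 = 20
H is normal (ℤ_40 is abelian).
|G/H| = |G| / |H| = 40 / 20 = 2

|G/H| = 2


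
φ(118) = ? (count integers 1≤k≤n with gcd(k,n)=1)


Factor n: 118 = 2 × 59
φ(n) = n · ∏(1 - 1/p) over distinct primes p | n
φ(118) = 118 · (1 - 1/2) · (1 - 1/59) = 58

φ(118) = 58


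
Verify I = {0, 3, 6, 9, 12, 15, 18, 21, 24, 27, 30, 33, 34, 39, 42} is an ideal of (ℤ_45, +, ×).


Check ideal conditions for I = {0, 3, 6, 9, 12, 15, 18, 21, 24, 27, 30, 33, 34, 39, 42} in ℤ_45:
(1) I is an additive subgroup? No
(2) For r ∈ ℤ_45 and a ∈ I: r·a ∈ I? No  [counterexample: r=2, a=18, r·a mod 45 = 36 ∉ I]

No, I is not an ideal of ℤ_45


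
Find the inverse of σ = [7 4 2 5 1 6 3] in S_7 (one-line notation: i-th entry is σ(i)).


To find σ⁻¹, swap domain and range:
σ(1) = 7 → σ⁻¹(7) = 1
σ(2) = 4 → σ⁻¹(4) = 2
σ(3) = 2 → σ⁻¹(2) = 3
σ(4) = 5 → σ⁻¹(5) = 4
σ(5) = 1 → σ⁻¹(1) = 5
σ(6) = 6 → σ⁻¹(6) = 6
σ(7) = 3 → σ⁻¹(3) = 7

σ⁻¹ = [5 3 7 2 4 6 1]


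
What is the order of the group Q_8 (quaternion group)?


Q_8 = {±1, ±i, ±j, ±k}
|Q_8| = 8

|Q_8 (quaternion group)| = 8


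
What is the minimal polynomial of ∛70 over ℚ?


∛70 satisfies x³ - 70 = 0, irreducible over ℚ (no rational root; 70 is not a perfect cube)

Minimal polynomial: x³ - 70


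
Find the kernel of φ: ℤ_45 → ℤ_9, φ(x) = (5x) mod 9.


Kernel = preimage of identity
ker(φ) = {x ∈ ℤ_45 : 5x ≡ 0 (mod 9)}. Since 9 | 45, φ is well-defined. The kernel is the cyclic subgroup ⟨9⟩ of ℤ_45 (order 5), i.e. {0, 9, 18, 27, 36}

ker(φ) = {0, 9, 18, 27, 36}


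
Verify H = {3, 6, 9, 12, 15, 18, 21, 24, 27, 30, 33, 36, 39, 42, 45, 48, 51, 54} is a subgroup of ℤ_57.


Subgroup test for H = {3, 6, 9, 12, 15, 18, 21, 24, 27, 30, 33, 36, 39, 42, 45, 48, 51, 54} in (ℤ_57, +):
(1) 0 ∈ H? No
(2) Closure: for all a,b ∈ H, (a+b) mod 57 ∈ H? No  [counterexample: 3 + 54 = 0 ∉ H]
(3) Inverses: for all a ∈ H, -a mod 57 ∈ H? Yes

No, H is not a subgroup of ℤ_57


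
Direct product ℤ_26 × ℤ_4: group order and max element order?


|ℤ_26 × ℤ_4| = 26 × 4 = 104
Max element order = lcm(26,4) = 52
Cyclic? No (gcd=2)

|ℤ_26×ℤ_4| = 104, max element order = 52


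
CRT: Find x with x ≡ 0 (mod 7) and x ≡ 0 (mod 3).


m₁ = 7, m₂ = 3, gcd = 1, so CRT applies. M = m₁·m₂ = 21
Let M₁ = M/m₁ = 3, M₂ = M/m₂ = 7
Find y₁ ≡ M₁⁻¹ (mod m₁): 3⁻¹ ≡ 5 (mod 7)
Find y₂ ≡ M₂⁻¹ (mod m₂): 7⁻¹ ≡ 1 (mod 3)
x = a₁·M₁·y₁ + a₂·M₂·y₂ = 0·3·5 + 0·7·1 = 0
Reduce mod 21: x ≡ 0
Check: 0 mod 7 = 0 ✓, 0 mod 3 = 0 ✓

x ≡ 0 (mod 21)


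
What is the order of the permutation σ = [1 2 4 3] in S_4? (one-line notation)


Cycle decomposition: (3 4)
Cycle lengths: 2
Order = lcm(2) = 2

ord(σ) = 2


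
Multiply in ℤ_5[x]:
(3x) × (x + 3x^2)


Expand and collect like terms; reduce coefficients mod 5:
x^0: 0·0 = 0 ≡ 0 (mod 5)
x^1: 0·1 + 3·0 = 0 ≡ 0 (mod 5)
x^2: 0·3 + 3·1 = 3 ≡ 3 (mod 5)
x^3: 3·3 = 9 ≡ 4 (mod 5)
Result: 3x^2 + 4x^3

f · g = 3x^2 + 4x^3


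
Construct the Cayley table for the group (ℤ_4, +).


Elements: {0, 1, 2, 3}
Operation: addition mod 4
Entry (a, b) = (a + b) mod 4

Cayley table:
  | 0 | 1 | 2 | 3
0 | 0 | 1 | 2 | 3
1 | 1 | 2 | 3 | 0
2 | 2 | 3 | 0 | 1
3 | 3 | 0 | 1 | 2


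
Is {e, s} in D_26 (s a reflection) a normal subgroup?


H = {e, s} in D_26 (s a reflection)
r·s·r⁻¹ = sr⁻² ≠ s for n ≥ 3, so {e, s} is not closed under conjugation

No, not a normal subgroup


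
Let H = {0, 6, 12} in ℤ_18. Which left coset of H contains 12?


12 + H = {12 + h (mod 18) : h ∈ H}
12+0=12, 12+6=0, 12+12=6
12 + H = {0, 6, 12} = 0 + H

12 + H = {0, 6, 12}


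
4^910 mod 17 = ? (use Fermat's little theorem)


Fermat's little theorem: if p is prime and gcd(a,p)=1, then a^(p-1) ≡ 1 (mod p)
p = 17 is prime, gcd(4,17) = 1
Reduce exponent: 910 mod 16 = 14
So 4^910 ≡ 4^14 (mod 17)
4^14 mod 17 = 16

4^910 ≡ 16 (mod 17)


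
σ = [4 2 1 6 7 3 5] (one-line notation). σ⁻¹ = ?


To find σ⁻¹, swap domain and range:
σ(1) = 4 → σ⁻¹(4) = 1
σ(2) = 2 → σ⁻¹(2) = 2
σ(3) = 1 → σ⁻¹(1) = 3
σ(4) = 6 → σ⁻¹(6) = 4
σ(5) = 7 → σ⁻¹(7) = 5
σ(6) = 3 → σ⁻¹(3) = 6
σ(7) = 5 → σ⁻¹(5) = 7

σ⁻¹ = [3 2 6 1 7 4 5]


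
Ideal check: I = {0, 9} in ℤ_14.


Check ideal conditions for I = {0, 9} in ℤ_14:
(1) I is an additive subgroup? No
(2) For r ∈ ℤ_14 and a ∈ I: r·a ∈ I? No  [counterexample: r=2, a=9, r·a mod 14 = 4 ∉ I]

No, I is not an ideal of ℤ_14


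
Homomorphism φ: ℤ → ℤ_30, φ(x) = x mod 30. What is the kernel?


Kernel = preimage of identity
ker(φ) = {x ∈ ℤ : x ≡ 0 (mod 30)} = 30ℤ = {0, ±30, ±60, ...}

ker(φ) = 30ℤ


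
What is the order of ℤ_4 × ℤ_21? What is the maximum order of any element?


|ℤ_4 × ℤ_21| = 4 × 21 = 84
Max element order = lcm(4,21) = 84
Cyclic? Yes (gcd=1)

|ℤ_4×ℤ_21| = 84, max element order = 84


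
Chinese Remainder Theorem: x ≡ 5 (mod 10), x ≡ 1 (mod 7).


m₁ = 10, m₂ = 7, gcd = 1, so CRT applies. M = m₁·m₂ = 70
Let M₁ = M/m₁ = 7, M₂ = M/m₂ = 10
Find y₁ ≡ M₁⁻¹ (mod m₁): 7⁻¹ ≡ 3 (mod 10)
Find y₂ ≡ M₂⁻¹ (mod m₂): 10⁻¹ ≡ 5 (mod 7)
x = a₁·M₁·y₁ + a₂·M₂·y₂ = 5·7·3 + 1·10·5 = 155
Reduce mod 70: x ≡ 15
Check: 15 mod 10 = 5 ✓, 15 mod 7 = 1 ✓

x ≡ 15 (mod 70)


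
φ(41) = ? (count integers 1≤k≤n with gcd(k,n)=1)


Factor n: 41 = 41
φ(n) = n · ∏(1 - 1/p) over distinct primes p | n
φ(41) = 41 · (1 - 1/41) = 40

φ(41) = 40


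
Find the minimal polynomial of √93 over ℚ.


√93 satisfies x² - 93 = 0, irreducible over ℚ since 93 is squarefree

Minimal polynomial: x² - 93


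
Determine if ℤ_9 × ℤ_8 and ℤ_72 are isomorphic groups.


Comparing ℤ_9 × ℤ_8 and ℤ_72:
gcd(9,8) = 1, so ℤ_9 × ℤ_8 ≅ ℤ_72 (CRT)

Yes, ℤ_9 × ℤ_8 ≅ ℤ_72


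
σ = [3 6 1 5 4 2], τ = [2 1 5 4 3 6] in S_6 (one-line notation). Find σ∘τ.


σ∘τ: apply τ first, then σ
1 →τ 2 →σ 6
2 →τ 1 →σ 3
3 →τ 5 →σ 4
4 →τ 4 →σ 5
5 →τ 3 →σ 1
6 →τ 6 →σ 2

σ∘τ = [6 3 4 5 1 2]


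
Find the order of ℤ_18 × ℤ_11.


|A × B| = |A| · |B|
|ℤ_18 × ℤ_11| = 18 × 11 = 198

|ℤ_18 × ℤ_11| = 198


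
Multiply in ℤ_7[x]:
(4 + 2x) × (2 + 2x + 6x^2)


Expand and collect like terms; reduce coefficients mod 7:
x^0: 4·2 = 8 ≡ 1 (mod 7)
x^1: 4·2 + 2·2 = 12 ≡ 5 (mod 7)
x^2: 4·6 + 2·2 = 28 ≡ 0 (mod 7)
x^3: 2·6 = 12 ≡ 5 (mod 7)
Result: 1 + 5x + 5x^3

f · g = 1 + 5x + 5x^3


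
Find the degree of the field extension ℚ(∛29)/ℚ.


∛29 has minimal polynomial x³ - 29 (irreducible over ℚ since 29 is not a perfect cube)

[ℚ(∛29)/ℚ] = 3


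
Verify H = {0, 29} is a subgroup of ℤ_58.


Subgroup test for H = {0, 29} in (ℤ_58, +):
(1) 0 ∈ H? Yes
(2) Closure: for all a,b ∈ H, (a+b) mod 58 ∈ H? Yes
(3) Inverses: for all a ∈ H, -a mod 58 ∈ H? Yes

Yes, H is a subgroup of ℤ_58


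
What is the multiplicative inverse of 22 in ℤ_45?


Use the extended Euclidean algorithm to write 1 = 22·s + 45·t; then s mod 45 is the inverse.
Euclidean algorithm:
  22 = 0·45 + 22
  45 = 2·22 + 1
  22 = 22·1 + 0
gcd(22,45) = 1
Back-substitution gives: 22·(-2) + 45·(1) = 1
So 22⁻¹ ≡ -2 ≡ 43 (mod 45)
Check: 22 × 43 = 946 ≡ 1 (mod 45) ✓

22⁻¹ ≡ 43 (mod 45)


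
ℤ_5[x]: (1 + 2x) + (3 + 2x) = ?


Add coefficients mod 5:
x^0: 1 + 3 = 4 (mod 5)
x^1: 2 + 2 = 4 (mod 5)
Result: 4 + 4x

f + g = 4 + 4x


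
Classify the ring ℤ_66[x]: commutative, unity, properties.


ℤ_66 has zero divisors (2·33 ≡ 0), and these lift to constant zero divisors in ℤ_66[x]; so not an integral domain
Commutative: Yes
Integral domain: No
Has unity: Yes

ℤ_66[x]: Commutative=Yes, Unity=Yes


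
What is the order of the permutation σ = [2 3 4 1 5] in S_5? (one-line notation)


Cycle decomposition: (1 2 3 4)
Cycle lengths: 4
Order = lcm(4) = 4

ord(σ) = 4


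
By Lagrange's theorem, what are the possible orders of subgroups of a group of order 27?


Lagrange's theorem: |H| divides |G|
|G| = 27
Divisors of 27: 1, 3, 9, 27

Possible subgroup orders: {1, 3, 9, 27}


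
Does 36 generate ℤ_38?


g generates ℤ_n iff gcd(g, n) = 1
gcd(36, 38) = 2
Since gcd = 2 ≠ 1, ⟨36⟩ has order 19 < 38, so 36 is not a generator.

No, 36 does not generate ℤ_38


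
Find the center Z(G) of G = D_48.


Z(G) = {g ∈ G | gx = xg for all x ∈ G}
For even n, Z(D_n) = {e, r^(n/2)}: the 180° rotation r^24 commutes with every reflection and rotation

Z(D_48) = {e, r^24}


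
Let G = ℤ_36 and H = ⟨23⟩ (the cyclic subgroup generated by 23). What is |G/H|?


|⟨23⟩| = n / gcd(23, 36) = 36 / 1 = 36
H is normal (ℤ_36 is abelian).
|G/H| = |G| / |H| = 36 / 36 = 1

|G/H| = 1


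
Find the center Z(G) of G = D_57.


Z(G) = {g ∈ G | gx = xg for all x ∈ G}
For odd n, Z(D_n) = {e}: no nontrivial rotation commutes with all reflections

Z(D_57) = {e}


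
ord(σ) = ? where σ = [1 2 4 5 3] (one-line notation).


Cycle decomposition: (3 4 5)
Cycle lengths: 3
Order = lcm(3) = 3

ord(σ) = 3


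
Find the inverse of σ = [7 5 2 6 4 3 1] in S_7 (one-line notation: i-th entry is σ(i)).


To find σ⁻¹, swap domain and range:
σ(1) = 7 → σ⁻¹(7) = 1
σ(2) = 5 → σ⁻¹(5) = 2
σ(3) = 2 → σ⁻¹(2) = 3
σ(4) = 6 → σ⁻¹(6) = 4
σ(5) = 4 → σ⁻¹(4) = 5
σ(6) = 3 → σ⁻¹(3) = 6
σ(7) = 1 → σ⁻¹(1) = 7

σ⁻¹ = [7 3 6 5 2 4 1]


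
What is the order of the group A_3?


|A_n| = n!/2 (even permutations)
|A_3| = 3!/2 = 6/2 = 3

|A_3| = 3


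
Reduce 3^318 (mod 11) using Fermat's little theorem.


Fermat's little theorem: if p is prime and gcd(a,p)=1, then a^(p-1) ≡ 1 (mod p)
p = 11 is prime, gcd(3,11) = 1
Reduce exponent: 318 mod 10 = 8
So 3^318 ≡ 3^8 (mod 11)
3^8 mod 11 = 5

3^318 ≡ 5 (mod 11)


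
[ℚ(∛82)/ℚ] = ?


∛82 has minimal polynomial x³ - 82 (irreducible over ℚ since 82 is not a perfect cube)

[ℚ(∛82)/ℚ] = 3


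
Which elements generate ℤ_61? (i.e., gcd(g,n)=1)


g generates ℤ_n iff gcd(g,n) = 1
Prime factors of 61: 61
Generators are g ∈ {1,...,60} not divisible by any of these primes.
Generators: {1, 2, 3, 4, 5, 6, 7, 8, 9, 10, 11, 12, 13, 14, 15, 16, 17, 18, 19, 20, 21, 22, 23, 24, 25, 26, 27, 28, 29, 30, 31, 32, 33, 34, 35, 36, 37, 38, 39, 40, 41, 42, 43, 44, 45, 46, 47, 48, 49, 50, 51, 52, 53, 54, 55, 56, 57, 58, 59, 60}
Number of generators = φ(61) = 60

Generators of ℤ_61 = {1, 2, 3, 4, 5, 6, 7, 8, 9, 10, 11, 12, 13, 14, 15, 16, 17, 18, 19, 20, 21, 22, 23, 24, 25, 26, 27, 28, 29, 30, 31, 32, 33, 34, 35, 36, 37, 38, 39, 40, 41, 42, 43, 44, 45, 46, 47, 48, 49, 50, 51, 52, 53, 54, 55, 56, 57, 58, 59, 60}


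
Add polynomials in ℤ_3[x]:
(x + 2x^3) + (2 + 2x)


Add coefficients mod 3:
x^0: 0 + 2 = 2 (mod 3)
x^1: 1 + 2 = 0 (mod 3)
x^2: 0 + 0 = 0 (mod 3)
x^3: 2 + 0 = 2 (mod 3)
Result: 2 + 2x^3

f + g = 2 + 2x^3


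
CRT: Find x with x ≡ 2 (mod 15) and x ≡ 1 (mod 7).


m₁ = 15, m₂ = 7, gcd = 1, so CRT applies. M = m₁·m₂ = 105
Let M₁ = M/m₁ = 7, M₂ = M/m₂ = 15
Find y₁ ≡ M₁⁻¹ (mod m₁): 7⁻¹ ≡ 13 (mod 15)
Find y₂ ≡ M₂⁻¹ (mod m₂): 15⁻¹ ≡ 1 (mod 7)
x = a₁·M₁·y₁ + a₂·M₂·y₂ = 2·7·13 + 1·15·1 = 197
Reduce mod 105: x ≡ 92
Check: 92 mod 15 = 2 ✓, 92 mod 7 = 1 ✓

x ≡ 92 (mod 105)


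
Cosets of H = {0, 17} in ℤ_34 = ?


H = {0, 17}, |H| = 2
Number of cosets = |G|/|H| = 34/2 = 17
0 + H = {0, 17}
1 + H = {1, 18}
2 + H = {2, 19}
3 + H = {3, 20}
4 + H = {4, 21}
5 + H = {5, 22}
6 + H = {6, 23}
7 + H = {7, 24}
8 + H = {8, 25}
9 + H = {9, 26}
10 + H = {10, 27}
11 + H = {11, 28}
12 + H = {12, 29}
13 + H = {13, 30}
14 + H = {14, 31}
15 + H = {15, 32}
16 + H = {16, 33}

Cosets: 0+H={0,17}; 1+H={1,18}; 2+H={2,19}; 3+H={3,20}; 4+H={4,21}; 5+H={5,22}; 6+H={6,23}; 7+H={7,24}; 8+H={8,25}; 9+H={9,26}; 10+H={10,27}; 11+H={11,28}; 12+H={12,29}; 13+H={13,30}; 14+H={14,31}; 15+H={15,32}; 16+H={16,33}


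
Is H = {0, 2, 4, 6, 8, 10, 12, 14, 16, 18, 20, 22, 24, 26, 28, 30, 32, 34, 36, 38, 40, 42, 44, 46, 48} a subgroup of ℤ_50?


Subgroup test for H = {0, 2, 4, 6, 8, 10, 12, 14, 16, 18, 20, 22, 24, 26, 28, 30, 32, 34, 36, 38, 40, 42, 44, 46, 48} in (ℤ_50, +):
(1) 0 ∈ H? Yes
(2) Closure: for all a,b ∈ H, (a+b) mod 50 ∈ H? Yes
(3) Inverses: for all a ∈ H, -a mod 50 ∈ H? Yes

Yes, H is a subgroup of ℤ_50


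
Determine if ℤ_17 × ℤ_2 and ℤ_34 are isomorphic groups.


Comparing ℤ_17 × ℤ_2 and ℤ_34:
gcd(17,2) = 1, so ℤ_17 × ℤ_2 ≅ ℤ_34 (CRT)

Yes, ℤ_17 × ℤ_2 ≅ ℤ_34


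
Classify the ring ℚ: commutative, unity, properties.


ℚ is a field: commutative, has unity, every nonzero element is a unit (hence an integral domain)
Commutative: Yes
Integral domain: Yes
Has unity: Yes

ℚ: Commutative=Yes, Unity=Yes


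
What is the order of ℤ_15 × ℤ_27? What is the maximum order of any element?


|ℤ_15 × ℤ_27| = 15 × 27 = 405
Max element order = lcm(15,27) = 135
Cyclic? No (gcd=3)

|ℤ_15×ℤ_27| = 405, max element order = 135


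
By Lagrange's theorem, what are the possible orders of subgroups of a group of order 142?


Lagrange's theorem: |H| divides |G|
|G| = 142
Divisors of 142: 1, 2, 71, 142

Possible subgroup orders: {1, 2, 71, 142}


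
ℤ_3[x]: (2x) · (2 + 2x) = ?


Expand and collect like terms; reduce coefficients mod 3:
x^0: 0·2 = 0 ≡ 0 (mod 3)
x^1: 0·2 + 2·2 = 4 ≡ 1 (mod 3)
x^2: 2·2 = 4 ≡ 1 (mod 3)
Result: x + x^2

f · g = x + x^2


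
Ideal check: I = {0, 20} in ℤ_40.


Check ideal conditions for I = {0, 20} in ℤ_40:
(1) I is an additive subgroup? Yes
(2) For r ∈ ℤ_40 and a ∈ I: r·a ∈ I? Yes

Yes, I is an ideal of ℤ_40


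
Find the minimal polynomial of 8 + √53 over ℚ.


Let α = 8 + √53. Then α - 8 = √53, so (α - 8)² = 53, giving α² - 16α + 11 = 0. Degree 2 and α ∉ ℚ, so this is the minimal polynomial.

Minimal polynomial: x² - 16x + 11


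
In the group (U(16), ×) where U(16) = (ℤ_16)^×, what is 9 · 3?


Operation: multiplication mod 16
9 · 3 = (a × b) mod 16 with a = 9, b = 3

9 · 3 = 11


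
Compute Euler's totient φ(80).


Factor n: 80 = 2^4 × 5
φ(n) = n · ∏(1 - 1/p) over distinct primes p | n
φ(80) = 80 · (1 - 1/2) · (1 - 1/5) = 32

φ(80) = 32


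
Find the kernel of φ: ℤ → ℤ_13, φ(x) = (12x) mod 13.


Kernel = preimage of identity
ker(φ) = {x ∈ ℤ : 12x ≡ 0 (mod 13)}. gcd(12,13) = 1, so 12x ≡ 0 (mod 13) ⟺ x ≡ 0 (mod 13/1 = 13). Hence ker(φ) = 13ℤ

ker(φ) = 13ℤ


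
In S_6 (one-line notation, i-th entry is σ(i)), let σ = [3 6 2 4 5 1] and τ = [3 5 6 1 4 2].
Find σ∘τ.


σ∘τ: apply τ first, then σ
1 →τ 3 →σ 2
2 →τ 5 →σ 5
3 →τ 6 →σ 1
4 →τ 1 →σ 3
5 →τ 4 →σ 4
6 →τ 2 →σ 6

σ∘τ = [2 5 1 3 4 6]


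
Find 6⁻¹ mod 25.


Use the extended Euclidean algorithm to write 1 = 6·s + 25·t; then s mod 25 is the inverse.
Euclidean algorithm:
  6 = 0·25 + 6
  25 = 4·6 + 1
  6 = 6·1 + 0
gcd(6,25) = 1
Back-substitution gives: 6·(-4) + 25·(1) = 1
So 6⁻¹ ≡ -4 ≡ 21 (mod 25)
Check: 6 × 21 = 126 ≡ 1 (mod 25) ✓

6⁻¹ ≡ 21 (mod 25)


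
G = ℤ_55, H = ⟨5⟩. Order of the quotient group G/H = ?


|⟨5⟩| = n / gcd(5, 55) = 55 / 5 = 11
H is normal (ℤ_55 is abelian).
|G/H| = |G| / |H| = 55 / 11 = 5

|G/H| = 5


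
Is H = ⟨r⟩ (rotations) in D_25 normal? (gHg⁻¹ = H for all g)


H = ⟨r⟩ (rotations) in D_25
The rotation subgroup ⟨r⟩ has index 2 in D_25, so it is normal

Yes, normal subgroup


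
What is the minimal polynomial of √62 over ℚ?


√62 satisfies x² - 62 = 0, irreducible over ℚ since 62 is squarefree

Minimal polynomial: x² - 62


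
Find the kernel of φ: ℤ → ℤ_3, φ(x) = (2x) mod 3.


Kernel = preimage of identity
ker(φ) = {x ∈ ℤ : 2x ≡ 0 (mod 3)}. gcd(2,3) = 1, so 2x ≡ 0 (mod 3) ⟺ x ≡ 0 (mod 3/1 = 3). Hence ker(φ) = 3ℤ

ker(φ) = 3ℤ


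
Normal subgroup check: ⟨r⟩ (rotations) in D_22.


H = ⟨r⟩ (rotations) in D_22
The rotation subgroup ⟨r⟩ has index 2 in D_22, so it is normal

Yes, normal subgroup


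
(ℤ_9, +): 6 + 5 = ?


Operation: addition mod 9
6 + 5 = (a + b) mod 9 with a = 6, b = 5

6 + 5 = 2


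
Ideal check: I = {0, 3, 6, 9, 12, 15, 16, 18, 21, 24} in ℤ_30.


Check ideal conditions for I = {0, 3, 6, 9, 12, 15, 16, 18, 21, 24} in ℤ_30:
(1) I is an additive subgroup? No
(2) For r ∈ ℤ_30 and a ∈ I: r·a ∈ I? No  [counterexample: r=2, a=16, r·a mod 30 = 2 ∉ I]

No, I is not an ideal of ℤ_30


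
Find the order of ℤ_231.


ℤ_n has n elements.

|ℤ_231| = 231


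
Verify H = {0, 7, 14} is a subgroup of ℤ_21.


Subgroup test for H = {0, 7, 14} in (ℤ_21, +):
(1) 0 ∈ H? Yes
(2) Closure: for all a,b ∈ H, (a+b) mod 21 ∈ H? Yes
(3) Inverses: for all a ∈ H, -a mod 21 ∈ H? Yes

Yes, H is a subgroup of ℤ_21


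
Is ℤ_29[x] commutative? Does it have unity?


ℤ_29 is a field (n prime), so ℤ_29[x] is a commutative integral domain with unity
Commutative: Yes
Integral domain: Yes
Has unity: Yes

ℤ_29[x]: Commutative=Yes, Unity=Yes


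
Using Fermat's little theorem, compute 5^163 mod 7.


Fermat's little theorem: if p is prime and gcd(a,p)=1, then a^(p-1) ≡ 1 (mod p)
p = 7 is prime, gcd(5,7) = 1
Reduce exponent: 163 mod 6 = 1
So 5^163 ≡ 5^1 (mod 7)
5^1 mod 7 = 5

5^163 ≡ 5 (mod 7)


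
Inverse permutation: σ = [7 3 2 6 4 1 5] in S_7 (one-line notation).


To find σ⁻¹, swap domain and range:
σ(1) = 7 → σ⁻¹(7) = 1
σ(2) = 3 → σ⁻¹(3) = 2
σ(3) = 2 → σ⁻¹(2) = 3
σ(4) = 6 → σ⁻¹(6) = 4
σ(5) = 4 → σ⁻¹(4) = 5
σ(6) = 1 → σ⁻¹(1) = 6
σ(7) = 5 → σ⁻¹(5) = 7

σ⁻¹ = [6 3 2 5 7 4 1]


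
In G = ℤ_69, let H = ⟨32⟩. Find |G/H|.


|⟨32⟩| = n / gcd(32, 69) = 69 / 1 = 69
H is normal (ℤ_69 is abelian).
|G/H| = |G| / |H| = 69 / 69 = 1

|G/H| = 1


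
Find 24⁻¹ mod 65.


Use the extended Euclidean algorithm to write 1 = 24·s + 65·t; then s mod 65 is the inverse.
Euclidean algorithm:
  24 = 0·65 + 24
  65 = 2·24 + 17
  24 = 1·17 + 7
  17 = 2·7 + 3
  7 = 2·3 + 1
  3 = 3·1 + 0
gcd(24,65) = 1
Back-substitution gives: 24·(19) + 65·(-7) = 1
So 24⁻¹ ≡ 19 ≡ 19 (mod 65)
Check: 24 × 19 = 456 ≡ 1 (mod 65) ✓

24⁻¹ ≡ 19 (mod 65)


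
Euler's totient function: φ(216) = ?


Factor n: 216 = 2^3 × 3^3
φ(n) = n · ∏(1 - 1/p) over distinct primes p | n
φ(216) = 216 · (1 - 1/2) · (1 - 1/3) = 72

φ(216) = 72


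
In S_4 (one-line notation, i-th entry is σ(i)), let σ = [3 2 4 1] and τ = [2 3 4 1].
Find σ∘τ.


σ∘τ: apply τ first, then σ
1 →τ 2 →σ 2
2 →τ 3 →σ 4
3 →τ 4 →σ 1
4 →τ 1 →σ 3

σ∘τ = [2 4 1 3]


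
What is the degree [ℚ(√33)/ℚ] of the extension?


√33 has minimal polynomial x² - 33 (irreducible over ℚ since 33 is squarefree)

[ℚ(√33)/ℚ] = 2


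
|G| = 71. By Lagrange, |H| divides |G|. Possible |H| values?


Lagrange's theorem: |H| divides |G|
|G| = 71
Divisors of 71: 1, 71

Possible subgroup orders: {1, 71}


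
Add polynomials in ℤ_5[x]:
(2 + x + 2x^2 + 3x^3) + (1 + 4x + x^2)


Add coefficients mod 5:
x^0: 2 + 1 = 3 (mod 5)
x^1: 1 + 4 = 0 (mod 5)
x^2: 2 + 1 = 3 (mod 5)
x^3: 3 + 0 = 3 (mod 5)
Result: 3 + 3x^2 + 3x^3

f + g = 3 + 3x^2 + 3x^3


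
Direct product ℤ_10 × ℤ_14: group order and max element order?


|ℤ_10 × ℤ_14| = 10 × 14 = 140
Max element order = lcm(10,14) = 70
Cyclic? No (gcd=2)

|ℤ_10×ℤ_14| = 140, max element order = 70


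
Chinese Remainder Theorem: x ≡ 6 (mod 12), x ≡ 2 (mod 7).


m₁ = 12, m₂ = 7, gcd = 1, so CRT applies. M = m₁·m₂ = 84
Let M₁ = M/m₁ = 7, M₂ = M/m₂ = 12
Find y₁ ≡ M₁⁻¹ (mod m₁): 7⁻¹ ≡ 7 (mod 12)
Find y₂ ≡ M₂⁻¹ (mod m₂): 12⁻¹ ≡ 3 (mod 7)
x = a₁·M₁·y₁ + a₂·M₂·y₂ = 6·7·7 + 2·12·3 = 366
Reduce mod 84: x ≡ 30
Check: 30 mod 12 = 6 ✓, 30 mod 7 = 2 ✓

x ≡ 30 (mod 84)


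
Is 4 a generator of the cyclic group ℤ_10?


g generates ℤ_n iff gcd(g, n) = 1
gcd(4, 10) = 2
Since gcd = 2 ≠ 1, ⟨4⟩ has order 5 < 10, so 4 is not a generator.

No, 4 does not generate ℤ_10


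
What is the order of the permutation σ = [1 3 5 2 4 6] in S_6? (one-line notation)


Cycle decomposition: (2 3 5 4)
Cycle lengths: 4
Order = lcm(4) = 4

ord(σ) = 4


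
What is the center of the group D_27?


Z(G) = {g ∈ G | gx = xg for all x ∈ G}
For odd n, Z(D_n) = {e}: no nontrivial rotation commutes with all reflections

Z(D_27) = {e}


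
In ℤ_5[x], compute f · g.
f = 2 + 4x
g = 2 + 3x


Expand and collect like terms; reduce coefficients mod 5:
x^0: 2·2 = 4 ≡ 4 (mod 5)
x^1: 2·3 + 4·2 = 14 ≡ 4 (mod 5)
x^2: 4·3 = 12 ≡ 2 (mod 5)
Result: 4 + 4x + 2x^2

f · g = 4 + 4x + 2x^2


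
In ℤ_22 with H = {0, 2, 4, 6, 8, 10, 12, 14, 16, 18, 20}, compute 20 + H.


20 + H = {20 + h (mod 22) : h ∈ H}
20+0=20, 20+2=0, 20+4=2, 20+6=4, 20+8=6, 20+10=8, 20+12=10, 20+14=12, 20+16=14, 20+18=16, 20+20=18
20 + H = {0, 2, 4, 6, 8, 10, 12, 14, 16, 18, 20} = 0 + H

20 + H = {0, 2, 4, 6, 8, 10, 12, 14, 16, 18, 20}


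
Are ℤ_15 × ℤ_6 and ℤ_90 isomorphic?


Comparing ℤ_15 × ℤ_6 and ℤ_90:
gcd(15,6) = 3 ≠ 1. Max element order in ℤ_15×ℤ_6 is lcm(15,6) = 30 < 90, so it has no element of order 90

No, ℤ_15 × ℤ_6 ≇ ℤ_90


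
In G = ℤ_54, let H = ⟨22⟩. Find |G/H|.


|⟨22⟩| = n / gcd(22, 54) = 54 / 2 = 27
H is normal (ℤ_54 is abelian).
|G/H| = |G| / |H| = 54 / 27 = 2

|G/H| = 2


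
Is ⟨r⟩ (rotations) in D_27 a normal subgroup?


H = ⟨r⟩ (rotations) in D_27
The rotation subgroup ⟨r⟩ has index 2 in D_27, so it is normal

Yes, normal subgroup


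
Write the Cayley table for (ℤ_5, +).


Elements: {0, 1, 2, 3, 4}
Operation: addition mod 5
Entry (a, b) = (a + b) mod 5

Cayley table:
  | 0 | 1 | 2 | 3 | 4
0 | 0 | 1 | 2 | 3 | 4
1 | 1 | 2 | 3 | 4 | 0
2 | 2 | 3 | 4 | 0 | 1
3 | 3 | 4 | 0 | 1 | 2
4 | 4 | 0 | 1 | 2 | 3


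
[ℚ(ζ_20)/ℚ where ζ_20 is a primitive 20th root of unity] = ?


[ℚ(ζ_n):ℚ] = deg Φ_n(x) = φ(n). Here φ(20) = 8

[ℚ(ζ_20)/ℚ where ζ_20 is a primitive 20th root of unity] = 8


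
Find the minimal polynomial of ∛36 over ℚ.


∛36 satisfies x³ - 36 = 0, irreducible over ℚ (no rational root; 36 is not a perfect cube)

Minimal polynomial: x³ - 36


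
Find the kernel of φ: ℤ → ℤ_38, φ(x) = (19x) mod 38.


Kernel = preimage of identity
ker(φ) = {x ∈ ℤ : 19x ≡ 0 (mod 38)}. gcd(19,38) = 19, so 19x ≡ 0 (mod 38) ⟺ x ≡ 0 (mod 38/19 = 2). Hence ker(φ) = 2ℤ

ker(φ) = 2ℤ


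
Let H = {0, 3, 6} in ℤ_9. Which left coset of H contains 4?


4 + H = {4 + h (mod 9) : h ∈ H}
4+0=4, 4+3=7, 4+6=1
4 + H = {1, 4, 7} = 1 + H

4 + H = {1, 4, 7}


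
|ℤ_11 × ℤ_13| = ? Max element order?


|ℤ_11 × ℤ_13| = 11 × 13 = 143
Max element order = lcm(11,13) = 143
Cyclic? Yes (gcd=1)

|ℤ_11×ℤ_13| = 143, max element order = 143


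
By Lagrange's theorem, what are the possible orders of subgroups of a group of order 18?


Lagrange's theorem: |H| divides |G|
|G| = 18
Divisors of 18: 1, 2, 3, 6, 9, 18

Possible subgroup orders: {1, 2, 3, 6, 9, 18}


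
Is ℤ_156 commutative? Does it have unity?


ℤ_156 is a commutative ring with unity 1; 156 = 2×78 is composite, so 2·78 ≡ 0 gives zero divisors (not an integral domain)
Commutative: Yes
Integral domain: No
Has unity: Yes

ℤ_156: Commutative=Yes, Unity=Yes


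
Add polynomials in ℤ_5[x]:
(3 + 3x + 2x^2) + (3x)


Add coefficients mod 5:
x^0: 3 + 0 = 3 (mod 5)
x^1: 3 + 3 = 1 (mod 5)
x^2: 2 + 0 = 2 (mod 5)
Result: 3 + x + 2x^2

f + g = 3 + x + 2x^2


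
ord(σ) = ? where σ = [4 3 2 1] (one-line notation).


Cycle decomposition: (1 4) (2 3)
Cycle lengths: 2, 2
Order = lcm(2, 2) = 2

ord(σ) = 2


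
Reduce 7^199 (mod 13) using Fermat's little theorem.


Fermat's little theorem: if p is prime and gcd(a,p)=1, then a^(p-1) ≡ 1 (mod p)
p = 13 is prime, gcd(7,13) = 1
Reduce exponent: 199 mod 12 = 7
So 7^199 ≡ 7^7 (mod 13)
7^7 mod 13 = 6

7^199 ≡ 6 (mod 13)


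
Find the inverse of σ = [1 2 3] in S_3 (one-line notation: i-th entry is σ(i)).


To find σ⁻¹, swap domain and range:
σ(1) = 1 → σ⁻¹(1) = 1
σ(2) = 2 → σ⁻¹(2) = 2
σ(3) = 3 → σ⁻¹(3) = 3

σ⁻¹ = [1 2 3]


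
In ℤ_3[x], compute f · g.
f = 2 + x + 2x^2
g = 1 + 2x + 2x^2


Expand and collect like terms; reduce coefficients mod 3:
x^0: 2·1 = 2 ≡ 2 (mod 3)
x^1: 2·2 + 1·1 = 5 ≡ 2 (mod 3)
x^2: 2·2 + 1·2 + 2·1 = 8 ≡ 2 (mod 3)
x^3: 1·2 + 2·2 = 6 ≡ 0 (mod 3)
x^4: 2·2 = 4 ≡ 1 (mod 3)
Result: 2 + 2x + 2x^2 + x^4

f · g = 2 + 2x + 2x^2 + x^4


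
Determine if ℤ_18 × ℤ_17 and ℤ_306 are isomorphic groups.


Comparing ℤ_18 × ℤ_17 and ℤ_306:
gcd(18,17) = 1, so ℤ_18 × ℤ_17 ≅ ℤ_306 (CRT)

Yes, ℤ_18 × ℤ_17 ≅ ℤ_306


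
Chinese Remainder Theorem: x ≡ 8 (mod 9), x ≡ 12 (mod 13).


m₁ = 9, m₂ = 13, gcd = 1, so CRT applies. M = m₁·m₂ = 117
Let M₁ = M/m₁ = 13, M₂ = M/m₂ = 9
Find y₁ ≡ M₁⁻¹ (mod m₁): 13⁻¹ ≡ 7 (mod 9)
Find y₂ ≡ M₂⁻¹ (mod m₂): 9⁻¹ ≡ 3 (mod 13)
x = a₁·M₁·y₁ + a₂·M₂·y₂ = 8·13·7 + 12·9·3 = 1052
Reduce mod 117: x ≡ 116
Check: 116 mod 9 = 8 ✓, 116 mod 13 = 12 ✓

x ≡ 116 (mod 117)


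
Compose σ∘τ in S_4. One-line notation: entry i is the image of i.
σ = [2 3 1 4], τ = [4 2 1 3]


σ∘τ: apply τ first, then σ
1 →τ 4 →σ 4
2 →τ 2 →σ 3
3 →τ 1 →σ 2
4 →τ 3 →σ 1

σ∘τ = [4 3 2 1]


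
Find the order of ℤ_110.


ℤ_n has n elements.

|ℤ_110| = 110


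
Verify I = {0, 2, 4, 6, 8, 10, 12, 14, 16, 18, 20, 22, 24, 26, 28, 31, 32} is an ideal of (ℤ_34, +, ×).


Check ideal conditions for I = {0, 2, 4, 6, 8, 10, 12, 14, 16, 18, 20, 22, 24, 26, 28, 31, 32} in ℤ_34:
(1) I is an additive subgroup? No
(2) For r ∈ ℤ_34 and a ∈ I: r·a ∈ I? No  [counterexample: r=2, a=32, r·a mod 34 = 30 ∉ I]

No, I is not an ideal of ℤ_34


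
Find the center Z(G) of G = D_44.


Z(G) = {g ∈ G | gx = xg for all x ∈ G}
For even n, Z(D_n) = {e, r^(n/2)}: the 180° rotation r^22 commutes with every reflection and rotation

Z(D_44) = {e, r^22}


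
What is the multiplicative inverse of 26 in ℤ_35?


Use the extended Euclidean algorithm to write 1 = 26·s + 35·t; then s mod 35 is the inverse.
Euclidean algorithm:
  26 = 0·35 + 26
  35 = 1·26 + 9
  26 = 2·9 + 8
  9 = 1·8 + 1
  8 = 8·1 + 0
gcd(26,35) = 1
Back-substitution gives: 26·(-4) + 35·(3) = 1
So 26⁻¹ ≡ -4 ≡ 31 (mod 35)
Check: 26 × 31 = 806 ≡ 1 (mod 35) ✓

26⁻¹ ≡ 31 (mod 35)


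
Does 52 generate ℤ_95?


g generates ℤ_n iff gcd(g, n) = 1
gcd(52, 95) = 1
Since gcd = 1, 52 is a generator.

Yes, 52 generates ℤ_95


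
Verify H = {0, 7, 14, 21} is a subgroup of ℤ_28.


Subgroup test for H = {0, 7, 14, 21} in (ℤ_28, +):
(1) 0 ∈ H? Yes
(2) Closure: for all a,b ∈ H, (a+b) mod 28 ∈ H? Yes
(3) Inverses: for all a ∈ H, -a mod 28 ∈ H? Yes

Yes, H is a subgroup of ℤ_28


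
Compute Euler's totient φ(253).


Factor n: 253 = 11 × 23
φ(n) = n · ∏(1 - 1/p) over distinct primes p | n
φ(253) = 253 · (1 - 1/11) · (1 - 1/23) = 220

φ(253) = 220


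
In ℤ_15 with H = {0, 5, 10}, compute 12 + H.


12 + H = {12 + h (mod 15) : h ∈ H}
12+0=12, 12+5=2, 12+10=7
12 + H = {2, 7, 12} = 2 + H

12 + H = {2, 7, 12}


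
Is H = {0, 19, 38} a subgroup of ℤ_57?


Subgroup test for H = {0, 19, 38} in (ℤ_57, +):
(1) 0 ∈ H? Yes
(2) Closure: for all a,b ∈ H, (a+b) mod 57 ∈ H? Yes
(3) Inverses: for all a ∈ H, -a mod 57 ∈ H? Yes

Yes, H is a subgroup of ℤ_57


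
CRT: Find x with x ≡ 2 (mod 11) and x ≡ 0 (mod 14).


m₁ = 11, m₂ = 14, gcd = 1, so CRT applies. M = m₁·m₂ = 154
Let M₁ = M/m₁ = 14, M₂ = M/m₂ = 11
Find y₁ ≡ M₁⁻¹ (mod m₁): 14⁻¹ ≡ 4 (mod 11)
Find y₂ ≡ M₂⁻¹ (mod m₂): 11⁻¹ ≡ 9 (mod 14)
x = a₁·M₁·y₁ + a₂·M₂·y₂ = 2·14·4 + 0·11·9 = 112
Reduce mod 154: x ≡ 112
Check: 112 mod 11 = 2 ✓, 112 mod 14 = 0 ✓

x ≡ 112 (mod 154)


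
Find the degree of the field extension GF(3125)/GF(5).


GF(3125) = GF(5^5), so the extension degree is 5

[GF(3125)/GF(5)] = 5


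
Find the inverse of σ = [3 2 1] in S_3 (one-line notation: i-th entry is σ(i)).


To find σ⁻¹, swap domain and range:
σ(1) = 3 → σ⁻¹(3) = 1
σ(2) = 2 → σ⁻¹(2) = 2
σ(3) = 1 → σ⁻¹(1) = 3

σ⁻¹ = [3 2 1]


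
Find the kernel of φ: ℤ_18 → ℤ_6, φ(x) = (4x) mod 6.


Kernel = preimage of identity
ker(φ) = {x ∈ ℤ_18 : 4x ≡ 0 (mod 6)}. Since 6 | 18, φ is well-defined. The kernel is the cyclic subgroup ⟨3⟩ of ℤ_18 (order 6), i.e. {0, 3, 6, 9, 12, 15}

ker(φ) = {0, 3, 6, 9, 12, 15}


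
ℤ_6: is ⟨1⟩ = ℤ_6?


g generates ℤ_n iff gcd(g, n) = 1
gcd(1, 6) = 1
Since gcd = 1, 1 is a generator.

Yes, 1 generates ℤ_6


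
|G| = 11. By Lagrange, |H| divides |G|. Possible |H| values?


Lagrange's theorem: |H| divides |G|
|G| = 11
Divisors of 11: 1, 11

Possible subgroup orders: {1, 11}


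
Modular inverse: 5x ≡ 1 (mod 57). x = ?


Use the extended Euclidean algorithm to write 1 = 5·s + 57·t; then s mod 57 is the inverse.
Euclidean algorithm:
  5 = 0·57 + 5
  57 = 11·5 + 2
  5 = 2·2 + 1
  2 = 2·1 + 0
gcd(5,57) = 1
Back-substitution gives: 5·(23) + 57·(-2) = 1
So 5⁻¹ ≡ 23 ≡ 23 (mod 57)
Check: 5 × 23 = 115 ≡ 1 (mod 57) ✓

5⁻¹ ≡ 23 (mod 57)


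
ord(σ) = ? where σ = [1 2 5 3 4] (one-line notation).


Cycle decomposition: (3 5 4)
Cycle lengths: 3
Order = lcm(3) = 3

ord(σ) = 3
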